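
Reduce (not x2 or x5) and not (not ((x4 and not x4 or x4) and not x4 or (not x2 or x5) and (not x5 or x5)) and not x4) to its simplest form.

not x2 or x5

(not x2 or x5) and not (not ((x4 and not x4 or x4) and not x4 or (not x2 or x5) and (not x5 or x5)) and not x4)
= (not x2 or x5) and not (not (x4 and not x4 or (not x2 or x5) and (not x5 or x5)) and not x4)   — complement / identity
= (not x2 or x5) and (x4 and not x4 or (not x2 or x5) and (not x5 or x5) or x4)   — De Morgan
= (not x2 or x5) and ((not x2 or x5) and (not x5 or x5) or x4)   — complement / identity
= (not x2 or x5) and (not x2 or x5 or x4)   — complement / identity
= not x2 or x5   — absorption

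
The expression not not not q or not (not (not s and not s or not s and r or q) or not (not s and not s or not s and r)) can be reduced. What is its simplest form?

not q or not s

not not not q or not (not (not s and not s or not s and r or q) or not (not s and not s or not s and r))
= not q or not (not (not s and not s or not s and r or q) or not (not s and not s or not s and r))   (double negation)
= not q or (not s and not s or not s and r or q) and (not s and not s or not s and r)   (De Morgan)
= not q or not s and not s or not s and r   (absorption)
= not q or not s and (not s or r)   (distribution)
= not q or not s   (absorption)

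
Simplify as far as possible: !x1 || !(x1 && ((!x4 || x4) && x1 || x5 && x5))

!x1 || !(x1 && ((!x4 || x4) && x1 || x5 && x5))
= !x1 || !(x1 && ((!x4 || x4) && x1 || x5))   — idempotence
= !x1 || !(x1 && (x1 || x5))   — complement / identity
= !x1 || !x1   — absorption
= !x1   — idempotence

!x1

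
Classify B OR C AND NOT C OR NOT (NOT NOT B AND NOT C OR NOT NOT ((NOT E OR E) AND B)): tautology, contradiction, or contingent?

tautology

B OR C AND NOT C OR NOT (NOT NOT B AND NOT C OR NOT NOT ((NOT E OR E) AND B))
= B OR NOT (NOT NOT B AND NOT C OR NOT NOT ((NOT E OR E) AND B))   (complement / identity)
= B OR NOT (NOT NOT B AND NOT C OR NOT NOT B)   (complement / identity)
= B OR NOT NOT NOT B   (absorption)
= B OR NOT B   (double negation)
= TRUE   (complement)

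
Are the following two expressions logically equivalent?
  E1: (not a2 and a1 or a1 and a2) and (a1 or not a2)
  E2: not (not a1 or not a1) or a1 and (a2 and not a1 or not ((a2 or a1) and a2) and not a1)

E1: (not a2 and a1 or a1 and a2) and (a1 or not a2)
    = a1 and (a1 or not a2)
    = a1
E2: not (not a1 or not a1) or a1 and (a2 and not a1 or not ((a2 or a1) and a2) and not a1)
    = not (not a1 or not a1) or a1 and (a2 and not a1 or not a2 and not a1)
    = not (not a1 or not a1) or a1 and not a1
    = a1 and a1 or a1 and not a1
    = a1
Both reduce to a1, so they are equivalent.

Yes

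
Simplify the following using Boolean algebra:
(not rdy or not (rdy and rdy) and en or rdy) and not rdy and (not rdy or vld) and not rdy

not rdy

(not rdy or not (rdy and rdy) and en or rdy) and not rdy and (not rdy or vld) and not rdy
= (not rdy or not (rdy and rdy) and en or rdy) and not rdy and not rdy   [absorption]
= (not rdy or not rdy and en or rdy) and not rdy and not rdy   [idempotence]
= (not rdy or not rdy and en or rdy) and not rdy   [idempotence]
= (not rdy or rdy) and not rdy   [absorption]
= not rdy   [complement / identity]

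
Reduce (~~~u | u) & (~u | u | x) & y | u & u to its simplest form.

y | u

(~~~u | u) & (~u | u | x) & y | u & u
= (~u | u) & (~u | u | x) & y | u & u   — double negation
= (~u | u) & y | u & u   — absorption
= y | u & u   — complement / identity
= y | u   — idempotence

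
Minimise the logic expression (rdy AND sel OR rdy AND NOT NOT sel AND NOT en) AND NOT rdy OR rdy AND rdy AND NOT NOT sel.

(rdy AND sel OR rdy AND NOT NOT sel AND NOT en) AND NOT rdy OR rdy AND rdy AND NOT NOT sel
= (rdy AND sel OR rdy AND NOT NOT sel AND NOT en) AND NOT rdy OR rdy AND rdy AND sel   [double negation]
= (rdy AND sel OR rdy AND sel AND NOT en) AND NOT rdy OR rdy AND rdy AND sel   [double negation]
= rdy AND sel AND NOT rdy OR rdy AND rdy AND sel   [absorption]
= rdy AND sel   [distribution]

rdy AND sel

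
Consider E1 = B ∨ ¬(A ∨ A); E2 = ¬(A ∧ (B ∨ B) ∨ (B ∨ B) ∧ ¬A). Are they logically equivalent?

E1: B ∨ ¬(A ∨ A)
    = B ∨ ¬A   (idempotence)
E2: ¬(A ∧ (B ∨ B) ∨ (B ∨ B) ∧ ¬A)
    = ¬(B ∨ B)   (distribution)
    = ¬B   (idempotence)
These differ: at A=1, B=1, E1 = 1 but E2 = 0.

No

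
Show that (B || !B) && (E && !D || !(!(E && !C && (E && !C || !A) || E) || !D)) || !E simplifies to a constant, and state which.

(B || !B) && (E && !D || !(!(E && !C && (E && !C || !A) || E) || !D)) || !E
= (B || !B) && (E && !D || !(!(E && !C || E) || !D)) || !E   — absorption
= E && !D || !(!(E && !C || E) || !D) || !E   — complement / identity
= E && !D || (E && !C || E) && D || !E   — De Morgan
= E && !D || E && D || !E   — absorption
= E || !E   — distribution
= true   — complement

true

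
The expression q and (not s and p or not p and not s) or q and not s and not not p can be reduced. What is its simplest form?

q and (not s and p or not p and not s) or q and not s and not not p
= q and not s or q and not s and not not p
= q and not s or q and not s and p
= q and not s

q and not s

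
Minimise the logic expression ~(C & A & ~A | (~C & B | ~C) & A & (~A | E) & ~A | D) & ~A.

~D & ~A

~(C & A & ~A | (~C & B | ~C) & A & (~A | E) & ~A | D) & ~A
= ~(C & A & ~A | ~C & A & (~A | E) & ~A | D) & ~A   (absorption)
= ~(C & A & ~A | ~C & A & ~A | D) & ~A   (absorption)
= ~(A & ~A | D) & ~A   (distribution)
= ~D & ~A   (complement / identity)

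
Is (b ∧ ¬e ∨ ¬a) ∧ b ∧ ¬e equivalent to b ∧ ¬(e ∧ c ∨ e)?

E1: (b ∧ ¬e ∨ ¬a) ∧ b ∧ ¬e
    = b ∧ ¬e   (absorption)
E2: b ∧ ¬(e ∧ c ∨ e)
    = b ∧ ¬e   (absorption)
Both reduce to b ∧ ¬e, so they are equivalent.

Yes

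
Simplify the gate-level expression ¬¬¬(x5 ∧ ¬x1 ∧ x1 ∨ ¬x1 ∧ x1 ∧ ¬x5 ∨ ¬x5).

¬¬¬(x5 ∧ ¬x1 ∧ x1 ∨ ¬x1 ∧ x1 ∧ ¬x5 ∨ ¬x5)
= ¬¬¬(¬x1 ∧ x1 ∨ ¬x5)
= ¬¬¬¬x5
= ¬¬x5
= x5

x5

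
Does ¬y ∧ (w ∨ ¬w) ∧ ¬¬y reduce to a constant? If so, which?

¬y ∧ (w ∨ ¬w) ∧ ¬¬y
= ¬y ∧ ¬¬y
= ¬y ∧ y
= False

yes, False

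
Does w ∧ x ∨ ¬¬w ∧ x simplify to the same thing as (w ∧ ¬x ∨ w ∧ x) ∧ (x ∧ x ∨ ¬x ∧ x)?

E1: w ∧ x ∨ ¬¬w ∧ x
    = w ∧ x ∨ w ∧ x   (double negation)
    = w ∧ x   (idempotence)
E2: (w ∧ ¬x ∨ w ∧ x) ∧ (x ∧ x ∨ ¬x ∧ x)
    = (w ∧ ¬x ∨ w ∧ x) ∧ x   (distribution)
    = w ∧ x   (distribution)
Both reduce to w ∧ x, so they are equivalent.

Yes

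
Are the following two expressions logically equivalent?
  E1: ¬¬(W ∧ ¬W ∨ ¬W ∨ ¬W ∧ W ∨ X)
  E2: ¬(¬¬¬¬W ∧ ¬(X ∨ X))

E1: ¬¬(W ∧ ¬W ∨ ¬W ∨ ¬W ∧ W ∨ X)
    = ¬¬(W ∧ ¬W ∨ ¬W ∨ X)   (complement / identity)
    = ¬¬(¬W ∨ X)   (complement / identity)
    = ¬W ∨ X   (double negation)
E2: ¬(¬¬¬¬W ∧ ¬(X ∨ X))
    = ¬(¬¬¬¬W ∧ ¬X)   (idempotence)
    = ¬(¬¬W ∧ ¬X)   (double negation)
    = ¬W ∨ X   (De Morgan)
Both reduce to ¬W ∨ X, so they are equivalent.

Yes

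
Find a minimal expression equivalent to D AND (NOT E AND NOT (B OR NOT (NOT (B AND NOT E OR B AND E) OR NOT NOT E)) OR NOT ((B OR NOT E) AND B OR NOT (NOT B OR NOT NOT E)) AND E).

D AND (NOT E AND NOT (B OR NOT (NOT (B AND NOT E OR B AND E) OR NOT NOT E)) OR NOT ((B OR NOT E) AND B OR NOT (NOT B OR NOT NOT E)) AND E)
= D AND (NOT E AND NOT (B OR NOT (NOT B OR NOT NOT E)) OR NOT ((B OR NOT E) AND B OR NOT (NOT B OR NOT NOT E)) AND E)
= D AND (NOT E AND NOT (B OR NOT (NOT B OR NOT NOT E)) OR NOT (B OR NOT (NOT B OR NOT NOT E)) AND E)
= D AND NOT (B OR NOT (NOT B OR NOT NOT E))
= D AND NOT (B OR B AND NOT E)
= D AND NOT B

D AND NOT B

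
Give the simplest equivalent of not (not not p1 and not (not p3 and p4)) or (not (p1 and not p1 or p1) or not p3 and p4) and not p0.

not (not not p1 and not (not p3 and p4)) or (not (p1 and not p1 or p1) or not p3 and p4) and not p0
= not p1 or not p3 and p4 or (not (p1 and not p1 or p1) or not p3 and p4) and not p0   (De Morgan)
= not p1 or not p3 and p4 or (not p1 or not p3 and p4) and not p0   (complement / identity)
= not p1 or not p3 and p4   (absorption)

not p1 or not p3 and p4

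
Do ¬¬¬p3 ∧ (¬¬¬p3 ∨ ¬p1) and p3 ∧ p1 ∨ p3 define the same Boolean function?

E1: ¬¬¬p3 ∧ (¬¬¬p3 ∨ ¬p1)
    = ¬¬¬p3   (absorption)
    = ¬p3   (double negation)
E2: p3 ∧ p1 ∨ p3
    = p3   (absorption)
These differ: at p1=0, p3=0, E1 = 1 but E2 = 0.

No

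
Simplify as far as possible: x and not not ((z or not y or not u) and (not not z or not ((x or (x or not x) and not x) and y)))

x and not not ((z or not y or not u) and (not not z or not ((x or (x or not x) and not x) and y)))
= x and not not ((z or not y or not u) and (not not z or not ((x or not x) and y)))
= x and not not ((z or not y or not u) and (not not z or not y))
= x and not not ((z or not y or not u) and (z or not y))
= x and (z or not y or not u) and (z or not y)
= x and (z or not y)

x and (z or not y)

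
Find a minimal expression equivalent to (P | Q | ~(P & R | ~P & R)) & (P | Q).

(P | Q | ~(P & R | ~P & R)) & (P | Q)
= (P | Q | ~R) & (P | Q)   (distribution)
= (Q | ~R) & Q | P   (distribution)
= Q | P   (absorption)

Q | P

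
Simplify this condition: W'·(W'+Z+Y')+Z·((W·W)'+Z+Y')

W'+Z

W'·(W'+Z+Y')+Z·((W·W)'+Z+Y')
= W'·(W'+Z+Y')+Z·(W'+Z+Y')   [idempotence]
= (W'+Z+Y')·(W'+Z)   [distribution]
= W'+Z   [absorption]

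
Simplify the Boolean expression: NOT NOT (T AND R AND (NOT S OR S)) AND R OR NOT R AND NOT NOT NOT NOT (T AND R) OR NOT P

T AND R OR NOT P

NOT NOT (T AND R AND (NOT S OR S)) AND R OR NOT R AND NOT NOT NOT NOT (T AND R) OR NOT P
= NOT NOT (T AND R) AND R OR NOT R AND NOT NOT NOT NOT (T AND R) OR NOT P
= NOT NOT (T AND R) AND R OR NOT R AND NOT NOT (T AND R) OR NOT P
= T AND R AND R OR NOT R AND NOT NOT (T AND R) OR NOT P
= T AND R AND R OR NOT R AND T AND R OR NOT P
= T AND R OR NOT P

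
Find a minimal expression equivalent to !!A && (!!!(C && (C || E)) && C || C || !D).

!!A && (!!!(C && (C || E)) && C || C || !D)
= A && (!!!(C && (C || E)) && C || C || !D)   [double negation]
= A && (!!!C && C || C || !D)   [absorption]
= A && (!C && C || C || !D)   [double negation]
= A && (C || !D)   [complement / identity]

A && (C || !D)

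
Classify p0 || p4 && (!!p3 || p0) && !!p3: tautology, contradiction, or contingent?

contingent

p0 || p4 && (!!p3 || p0) && !!p3
= p0 || p4 && !!p3   [absorption]
= p0 || p4 && p3   [double negation]
This depends on p0, p3, p4, so it is not a constant.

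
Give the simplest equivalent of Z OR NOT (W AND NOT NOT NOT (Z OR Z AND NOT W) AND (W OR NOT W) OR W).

Z OR NOT (W AND NOT NOT NOT (Z OR Z AND NOT W) AND (W OR NOT W) OR W)
= Z OR NOT (W AND NOT NOT NOT (Z OR Z AND NOT W) OR W)   (complement / identity)
= Z OR NOT (W AND NOT (Z OR Z AND NOT W) OR W)   (double negation)
= Z OR NOT (W AND NOT Z OR W)   (absorption)
= Z OR NOT W   (absorption)

Z OR NOT W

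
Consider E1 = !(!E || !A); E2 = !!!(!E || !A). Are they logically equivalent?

Yes

E1: !(!E || !A)
    = E && A   (De Morgan)
E2: !!!(!E || !A)
    = !!(E && A)   (De Morgan)
    = E && A   (double negation)
Both reduce to E && A, so they are equivalent.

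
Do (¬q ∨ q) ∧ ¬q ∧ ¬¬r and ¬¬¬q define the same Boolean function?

E1: (¬q ∨ q) ∧ ¬q ∧ ¬¬r
    = ¬q ∧ ¬¬r   (complement / identity)
    = ¬q ∧ r   (double negation)
E2: ¬¬¬q
    = ¬q   (double negation)
These differ: at q=0, r=0, E1 = 0 but E2 = 1.

No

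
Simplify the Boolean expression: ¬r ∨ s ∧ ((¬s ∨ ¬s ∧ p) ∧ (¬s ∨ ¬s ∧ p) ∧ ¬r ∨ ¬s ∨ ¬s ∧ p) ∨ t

¬r ∨ s ∧ ((¬s ∨ ¬s ∧ p) ∧ (¬s ∨ ¬s ∧ p) ∧ ¬r ∨ ¬s ∨ ¬s ∧ p) ∨ t
= ¬r ∨ s ∧ ((¬s ∨ ¬s ∧ p) ∧ ¬r ∨ ¬s ∨ ¬s ∧ p) ∨ t   [idempotence]
= ¬r ∨ s ∧ (¬s ∨ ¬s ∧ p) ∨ t   [absorption]
= ¬r ∨ s ∧ ¬s ∨ t   [absorption]
= ¬r ∨ t   [complement / identity]

¬r ∨ t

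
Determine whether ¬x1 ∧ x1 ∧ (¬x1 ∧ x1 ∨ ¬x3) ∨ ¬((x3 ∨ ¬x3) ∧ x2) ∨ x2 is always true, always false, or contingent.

¬x1 ∧ x1 ∧ (¬x1 ∧ x1 ∨ ¬x3) ∨ ¬((x3 ∨ ¬x3) ∧ x2) ∨ x2
= ¬x1 ∧ x1 ∨ ¬((x3 ∨ ¬x3) ∧ x2) ∨ x2   (absorption)
= ¬x1 ∧ x1 ∨ ¬x2 ∨ x2   (complement / identity)
= ¬x2 ∨ x2   (complement / identity)
= True   (complement)

always true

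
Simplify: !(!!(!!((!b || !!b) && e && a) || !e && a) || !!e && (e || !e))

!a && !e

!(!!(!!((!b || !!b) && e && a) || !e && a) || !!e && (e || !e))
= !(!!(!!((!b || !!b) && e && a) || !e && a) || !!e)   (complement / identity)
= !(!!((!b || !!b) && e && a) || !e && a) && !e   (De Morgan)
= !(!!((!b || b) && e && a) || !e && a) && !e   (double negation)
= !((!b || b) && e && a || !e && a) && !e   (double negation)
= !(e && a || !e && a) && !e   (complement / identity)
= !a && !e   (distribution)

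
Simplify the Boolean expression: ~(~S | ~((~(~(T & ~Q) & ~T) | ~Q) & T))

S & T

~(~S | ~((~(~(T & ~Q) & ~T) | ~Q) & T))
= S & (~(~(T & ~Q) & ~T) | ~Q) & T   [De Morgan]
= S & (T & ~Q | T | ~Q) & T   [De Morgan]
= S & (T | ~Q) & T   [absorption]
= S & T   [absorption]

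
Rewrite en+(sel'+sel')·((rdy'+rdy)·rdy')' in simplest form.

en+(sel'+sel')·((rdy'+rdy)·rdy')'
= en+sel'·((rdy'+rdy)·rdy')'
= en+sel'·(rdy')'
= en+sel'·rdy

en+sel'·rdy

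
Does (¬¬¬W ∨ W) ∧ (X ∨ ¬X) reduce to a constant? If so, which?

yes, True

(¬¬¬W ∨ W) ∧ (X ∨ ¬X)
= (¬W ∨ W) ∧ (X ∨ ¬X)
= X ∨ ¬X
= True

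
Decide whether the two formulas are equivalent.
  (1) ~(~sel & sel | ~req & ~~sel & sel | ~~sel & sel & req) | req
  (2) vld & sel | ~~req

No

E1: ~(~sel & sel | ~req & ~~sel & sel | ~~sel & sel & req) | req
    = ~(~sel & sel | ~~sel & sel) | req   (distribution)
    = ~(~sel & sel | sel & sel) | req   (double negation)
    = ~sel | req   (distribution)
E2: vld & sel | ~~req
    = vld & sel | req   (double negation)
These differ: at req=0, sel=0, vld=0, E1 = 1 but E2 = 0.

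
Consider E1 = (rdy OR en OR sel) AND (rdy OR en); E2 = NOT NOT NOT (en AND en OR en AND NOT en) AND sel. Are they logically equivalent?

E1: (rdy OR en OR sel) AND (rdy OR en)
    = rdy OR en   — absorption
E2: NOT NOT NOT (en AND en OR en AND NOT en) AND sel
    = NOT NOT NOT en AND sel   — distribution
    = NOT en AND sel   — double negation
These differ: at en=1, rdy=1, sel=0, E1 = 1 but E2 = 0.

No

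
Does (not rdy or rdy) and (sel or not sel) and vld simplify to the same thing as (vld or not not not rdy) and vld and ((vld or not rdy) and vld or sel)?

Yes

E1: (not rdy or rdy) and (sel or not sel) and vld
    = (sel or not sel) and vld
    = vld
E2: (vld or not not not rdy) and vld and ((vld or not rdy) and vld or sel)
    = (vld or not rdy) and vld and ((vld or not rdy) and vld or sel)
    = (vld or not rdy) and vld
    = vld
Both reduce to vld, so they are equivalent.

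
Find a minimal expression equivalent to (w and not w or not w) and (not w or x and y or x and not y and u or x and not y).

not w

(w and not w or not w) and (not w or x and y or x and not y and u or x and not y)
= (w and not w or not w) and (not w or x and y or x and not y)   (absorption)
= not w and (not w or x and y or x and not y)   (complement / identity)
= not w and (not w or x)   (distribution)
= not w   (absorption)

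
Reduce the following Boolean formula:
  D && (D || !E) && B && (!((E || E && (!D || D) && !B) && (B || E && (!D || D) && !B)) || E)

D && B

D && (D || !E) && B && (!((E || E && (!D || D) && !B) && (B || E && (!D || D) && !B)) || E)
= D && (D || !E) && B && (!(E && B || E && (!D || D) && !B) || E)   [distribution]
= D && (D || !E) && B && (!(E && B || E && !B) || E)   [complement / identity]
= D && B && (!(E && B || E && !B) || E)   [absorption]
= D && B && (!E || E)   [distribution]
= D && B   [complement / identity]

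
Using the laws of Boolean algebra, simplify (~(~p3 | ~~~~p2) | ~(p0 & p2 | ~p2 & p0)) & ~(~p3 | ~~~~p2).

(~(~p3 | ~~~~p2) | ~(p0 & p2 | ~p2 & p0)) & ~(~p3 | ~~~~p2)
= (~(~p3 | ~~~~p2) | ~p0) & ~(~p3 | ~~~~p2)   — distribution
= ~(~p3 | ~~~~p2)   — absorption
= ~(~p3 | ~~p2)   — double negation
= p3 & ~p2   — De Morgan

p3 & ~p2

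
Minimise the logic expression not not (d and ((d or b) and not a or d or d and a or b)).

d

not not (d and ((d or b) and not a or d or d and a or b))
= not not (d and ((d or b) and not a or d or b))   — absorption
= not not (d and (d or b))   — absorption
= not not d   — absorption
= d   — double negation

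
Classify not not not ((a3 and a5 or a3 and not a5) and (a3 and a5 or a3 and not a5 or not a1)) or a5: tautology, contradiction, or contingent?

not not not ((a3 and a5 or a3 and not a5) and (a3 and a5 or a3 and not a5 or not a1)) or a5
= not not not (a3 and a5 or a3 and not a5) or a5   [absorption]
= not not not a3 or a5   [distribution]
= not a3 or a5   [double negation]
This depends on a3, a5, so it is not a constant.

contingent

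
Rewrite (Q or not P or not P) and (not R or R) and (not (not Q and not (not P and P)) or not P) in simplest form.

Q or not P

(Q or not P or not P) and (not R or R) and (not (not Q and not (not P and P)) or not P)
= (Q or not P or not P) and (not (not Q and not (not P and P)) or not P)   — complement / identity
= (Q or not P or not P) and (Q or not P and P or not P)   — De Morgan
= (Q or not P or not P) and (Q or not P)   — complement / identity
= (Q or not P) and (Q or not P)   — idempotence
= Q or not P   — idempotence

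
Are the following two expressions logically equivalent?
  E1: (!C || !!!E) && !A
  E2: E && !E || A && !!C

No

E1: (!C || !!!E) && !A
    = (!C || !E) && !A   [double negation]
E2: E && !E || A && !!C
    = A && !!C   [complement / identity]
    = A && C   [double negation]
These differ: at A=1, C=1, E=0, E1 = 0 but E2 = 1.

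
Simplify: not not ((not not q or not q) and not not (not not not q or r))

not q or r

not not ((not not q or not q) and not not (not not not q or r))
= not not ((q or not q) and not not (not not not q or r))   (double negation)
= (q or not q) and not not (not not not q or r)   (double negation)
= not not (not not not q or r)   (complement / identity)
= not not (not q or r)   (double negation)
= not q or r   (double negation)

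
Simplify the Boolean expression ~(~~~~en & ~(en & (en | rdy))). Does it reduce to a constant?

~(~~~~en & ~(en & (en | rdy)))
= ~(~~en & ~(en & (en | rdy)))   — double negation
= ~(~~en & ~en)   — absorption
= ~en | en   — De Morgan
= 1   — complement

1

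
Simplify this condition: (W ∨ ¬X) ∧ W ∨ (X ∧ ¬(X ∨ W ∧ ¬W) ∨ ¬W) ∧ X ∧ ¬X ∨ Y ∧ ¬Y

(W ∨ ¬X) ∧ W ∨ (X ∧ ¬(X ∨ W ∧ ¬W) ∨ ¬W) ∧ X ∧ ¬X ∨ Y ∧ ¬Y
= W ∨ (X ∧ ¬(X ∨ W ∧ ¬W) ∨ ¬W) ∧ X ∧ ¬X ∨ Y ∧ ¬Y
= W ∨ (X ∧ ¬(X ∨ W ∧ ¬W) ∨ ¬W) ∧ X ∧ ¬X
= W ∨ (X ∧ ¬X ∨ ¬W) ∧ X ∧ ¬X
= W ∨ X ∧ ¬X
= W

W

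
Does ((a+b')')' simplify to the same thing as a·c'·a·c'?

No

E1: ((a+b')')'
    = a+b'   [double negation]
E2: a·c'·a·c'
    = a·c'   [idempotence]
These differ: at a=0, b=0, c=1, E1 = 1 but E2 = 0.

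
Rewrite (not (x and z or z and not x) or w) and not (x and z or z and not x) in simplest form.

(not (x and z or z and not x) or w) and not (x and z or z and not x)
= not (x and z or z and not x)
= not z

not z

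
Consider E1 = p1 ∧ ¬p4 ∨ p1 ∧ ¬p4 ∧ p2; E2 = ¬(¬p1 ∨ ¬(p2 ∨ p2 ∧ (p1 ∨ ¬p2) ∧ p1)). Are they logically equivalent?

No

E1: p1 ∧ ¬p4 ∨ p1 ∧ ¬p4 ∧ p2
    = p1 ∧ ¬p4   — absorption
E2: ¬(¬p1 ∨ ¬(p2 ∨ p2 ∧ (p1 ∨ ¬p2) ∧ p1))
    = ¬(¬p1 ∨ ¬(p2 ∨ p2 ∧ p1))   — absorption
    = p1 ∧ (p2 ∨ p2 ∧ p1)   — De Morgan
    = p1 ∧ p2   — absorption
These differ: at p1=1, p2=1, p4=1, E1 = 0 but E2 = 1.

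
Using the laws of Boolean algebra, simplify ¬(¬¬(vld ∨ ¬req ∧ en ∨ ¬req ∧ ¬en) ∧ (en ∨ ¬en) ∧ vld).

¬vld

¬(¬¬(vld ∨ ¬req ∧ en ∨ ¬req ∧ ¬en) ∧ (en ∨ ¬en) ∧ vld)
= ¬(¬¬(vld ∨ ¬req) ∧ (en ∨ ¬en) ∧ vld)   (distribution)
= ¬(¬¬(vld ∨ ¬req) ∧ vld)   (complement / identity)
= ¬((vld ∨ ¬req) ∧ vld)   (double negation)
= ¬vld   (absorption)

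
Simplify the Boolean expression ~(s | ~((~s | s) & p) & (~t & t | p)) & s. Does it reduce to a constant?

~(s | ~((~s | s) & p) & (~t & t | p)) & s
= ~(s | ~p & (~t & t | p)) & s   (complement / identity)
= ~(s | ~p & p) & s   (complement / identity)
= ~s & s   (complement / identity)
= 0   (complement)

0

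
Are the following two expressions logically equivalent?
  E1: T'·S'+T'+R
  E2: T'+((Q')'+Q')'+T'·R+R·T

Yes

E1: T'·S'+T'+R
    = T'+R   — absorption
E2: T'+((Q')'+Q')'+T'·R+R·T
    = T'+((Q')'+Q')'+R   — distribution
    = T'+Q'·Q+R   — De Morgan
    = T'+R   — complement / identity
Both reduce to T'+R, so they are equivalent.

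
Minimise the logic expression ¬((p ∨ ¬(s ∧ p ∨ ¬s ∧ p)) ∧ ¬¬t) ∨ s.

¬t ∨ s

¬((p ∨ ¬(s ∧ p ∨ ¬s ∧ p)) ∧ ¬¬t) ∨ s
= ¬((p ∨ ¬p) ∧ ¬¬t) ∨ s   (distribution)
= ¬((p ∨ ¬p) ∧ t) ∨ s   (double negation)
= ¬t ∨ s   (complement / identity)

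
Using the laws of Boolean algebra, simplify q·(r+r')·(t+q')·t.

q·(r+r')·(t+q')·t
= q·(t+q')·t
= q·t

q·t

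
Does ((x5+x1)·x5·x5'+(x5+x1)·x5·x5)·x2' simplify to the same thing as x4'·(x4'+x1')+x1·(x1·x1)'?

E1: ((x5+x1)·x5·x5'+(x5+x1)·x5·x5)·x2'
    = (x5+x1)·x5·x2'
    = x5·x2'
E2: x4'·(x4'+x1')+x1·(x1·x1)'
    = x4'+x1·(x1·x1)'
    = x4'+x1·x1'
    = x4'
These differ: at x1=0, x2=1, x4=0, x5=0, E1 = 0 but E2 = 1.

No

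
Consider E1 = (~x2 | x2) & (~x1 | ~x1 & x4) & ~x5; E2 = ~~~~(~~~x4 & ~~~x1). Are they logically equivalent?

No

E1: (~x2 | x2) & (~x1 | ~x1 & x4) & ~x5
    = (~x2 | x2) & ~x1 & ~x5
    = ~x1 & ~x5
E2: ~~~~(~~~x4 & ~~~x1)
    = ~~~~(~~~x4 & ~x1)
    = ~~(~~~x4 & ~x1)
    = ~~~x4 & ~x1
    = ~x4 & ~x1
These differ: at x1=0, x2=0, x4=0, x5=1, E1 = 0 but E2 = 1.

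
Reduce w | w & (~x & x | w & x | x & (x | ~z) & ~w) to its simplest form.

w | w & (~x & x | w & x | x & (x | ~z) & ~w)
= w | w & (w & x | x & (x | ~z) & ~w)   — complement / identity
= w | w & (w & x | x & ~w)   — absorption
= w | w & x   — distribution
= w   — absorption

w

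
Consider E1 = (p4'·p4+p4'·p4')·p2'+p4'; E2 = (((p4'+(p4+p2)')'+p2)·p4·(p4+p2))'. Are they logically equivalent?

Yes

E1: (p4'·p4+p4'·p4')·p2'+p4'
    = p4'·p2'+p4'   (distribution)
    = p4'   (absorption)
E2: (((p4'+(p4+p2)')'+p2)·p4·(p4+p2))'
    = ((p4·(p4+p2)+p2)·p4·(p4+p2))'   (De Morgan)
    = (p4·(p4+p2))'   (absorption)
    = p4'   (absorption)
Both reduce to p4', so they are equivalent.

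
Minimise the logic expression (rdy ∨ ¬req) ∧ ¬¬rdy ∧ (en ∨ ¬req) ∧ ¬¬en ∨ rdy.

rdy

(rdy ∨ ¬req) ∧ ¬¬rdy ∧ (en ∨ ¬req) ∧ ¬¬en ∨ rdy
= (rdy ∨ ¬req) ∧ ¬¬rdy ∧ (en ∨ ¬req) ∧ en ∨ rdy   (double negation)
= (rdy ∨ ¬req) ∧ rdy ∧ (en ∨ ¬req) ∧ en ∨ rdy   (double negation)
= rdy ∧ (en ∨ ¬req) ∧ en ∨ rdy   (absorption)
= rdy ∧ en ∨ rdy   (absorption)
= rdy   (absorption)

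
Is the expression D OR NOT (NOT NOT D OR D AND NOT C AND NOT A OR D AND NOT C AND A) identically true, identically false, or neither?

D OR NOT (NOT NOT D OR D AND NOT C AND NOT A OR D AND NOT C AND A)
= D OR NOT (D OR D AND NOT C AND NOT A OR D AND NOT C AND A)   (double negation)
= D OR NOT (D OR D AND NOT C)   (distribution)
= D OR NOT D   (absorption)
= TRUE   (complement)

identically true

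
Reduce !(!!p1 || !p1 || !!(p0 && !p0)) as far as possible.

!(!!p1 || !p1 || !!(p0 && !p0))
= !(!!p1 || !p1 || p0 && !p0)   [double negation]
= !(!!p1 || !p1)   [complement / identity]
= !p1 && p1   [De Morgan]
= false   [complement]

false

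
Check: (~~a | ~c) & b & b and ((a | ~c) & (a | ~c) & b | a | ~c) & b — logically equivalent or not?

E1: (~~a | ~c) & b & b
    = (a | ~c) & b & b   (double negation)
    = (a | ~c) & b   (idempotence)
E2: ((a | ~c) & (a | ~c) & b | a | ~c) & b
    = ((a | ~c) & b | a | ~c) & b   (idempotence)
    = (a | ~c) & b   (absorption)
Both reduce to (a | ~c) & b, so they are equivalent.

Yes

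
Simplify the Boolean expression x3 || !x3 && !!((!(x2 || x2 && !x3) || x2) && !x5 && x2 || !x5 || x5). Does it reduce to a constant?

true

x3 || !x3 && !!((!(x2 || x2 && !x3) || x2) && !x5 && x2 || !x5 || x5)
= x3 || !x3 && !!((!x2 || x2) && !x5 && x2 || !x5 || x5)   — absorption
= x3 || !x3 && ((!x2 || x2) && !x5 && x2 || !x5 || x5)   — double negation
= x3 || !x3 && (!x5 && x2 || !x5 || x5)   — complement / identity
= x3 || !x3 && (!x5 || x5)   — absorption
= x3 || !x3   — complement / identity
= true   — complement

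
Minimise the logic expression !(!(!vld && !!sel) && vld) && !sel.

!vld && !sel

!(!(!vld && !!sel) && vld) && !sel
= !((vld || !sel) && vld) && !sel   — De Morgan
= !vld && !sel   — absorption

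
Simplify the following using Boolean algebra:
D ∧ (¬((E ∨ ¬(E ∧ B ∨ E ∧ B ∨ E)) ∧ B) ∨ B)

D ∧ (¬((E ∨ ¬(E ∧ B ∨ E ∧ B ∨ E)) ∧ B) ∨ B)
= D ∧ (¬((E ∨ ¬(E ∧ B ∨ E)) ∧ B) ∨ B)   [idempotence]
= D ∧ (¬((E ∨ ¬E) ∧ B) ∨ B)   [absorption]
= D ∧ (¬B ∨ B)   [complement / identity]
= D   [complement / identity]

D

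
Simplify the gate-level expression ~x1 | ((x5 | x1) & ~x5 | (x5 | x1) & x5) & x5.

~x1 | x5

~x1 | ((x5 | x1) & ~x5 | (x5 | x1) & x5) & x5
= ~x1 | (x5 | x1) & x5   (distribution)
= ~x1 | x5   (absorption)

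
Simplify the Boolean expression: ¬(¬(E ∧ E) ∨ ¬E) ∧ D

E ∧ D

¬(¬(E ∧ E) ∨ ¬E) ∧ D
= ¬(¬E ∨ ¬E) ∧ D   [idempotence]
= E ∧ E ∧ D   [De Morgan]
= E ∧ D   [idempotence]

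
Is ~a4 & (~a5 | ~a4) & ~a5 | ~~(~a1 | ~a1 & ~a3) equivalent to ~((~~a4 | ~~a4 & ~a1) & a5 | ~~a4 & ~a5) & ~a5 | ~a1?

Yes

E1: ~a4 & (~a5 | ~a4) & ~a5 | ~~(~a1 | ~a1 & ~a3)
    = ~a4 & (~a5 | ~a4) & ~a5 | ~~~a1   — absorption
    = ~a4 & ~a5 | ~~~a1   — absorption
    = ~a4 & ~a5 | ~a1   — double negation
E2: ~((~~a4 | ~~a4 & ~a1) & a5 | ~~a4 & ~a5) & ~a5 | ~a1
    = ~(~~a4 & a5 | ~~a4 & ~a5) & ~a5 | ~a1   — absorption
    = ~~~a4 & ~a5 | ~a1   — distribution
    = ~a4 & ~a5 | ~a1   — double negation
Both reduce to ~a4 & ~a5 | ~a1, so they are equivalent.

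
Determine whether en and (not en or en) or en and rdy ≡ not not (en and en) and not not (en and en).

Yes

E1: en and (not en or en) or en and rdy
    = en or en and rdy
    = en
E2: not not (en and en) and not not (en and en)
    = not not (en and en)
    = not not en
    = en
Both reduce to en, so they are equivalent.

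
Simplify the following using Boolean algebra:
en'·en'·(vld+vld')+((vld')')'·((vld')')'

en'·en'·(vld+vld')+((vld')')'·((vld')')'
= en'·en'·(vld+vld')+((vld')')'   — idempotence
= en'·en'·(vld+vld')+vld'   — double negation
= en'·en'+vld'   — complement / identity
= en'+vld'   — idempotence

en'+vld'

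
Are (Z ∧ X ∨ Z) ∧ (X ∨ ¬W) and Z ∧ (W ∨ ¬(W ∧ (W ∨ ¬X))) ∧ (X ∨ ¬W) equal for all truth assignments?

E1: (Z ∧ X ∨ Z) ∧ (X ∨ ¬W)
    = Z ∧ (X ∨ ¬W)   — absorption
E2: Z ∧ (W ∨ ¬(W ∧ (W ∨ ¬X))) ∧ (X ∨ ¬W)
    = Z ∧ (W ∨ ¬W) ∧ (X ∨ ¬W)   — absorption
    = Z ∧ (X ∨ ¬W)   — complement / identity
Both reduce to Z ∧ (X ∨ ¬W), so they are equivalent.

Yes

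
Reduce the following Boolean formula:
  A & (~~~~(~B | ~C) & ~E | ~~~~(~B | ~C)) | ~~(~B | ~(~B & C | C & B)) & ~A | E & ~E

~B | ~C

A & (~~~~(~B | ~C) & ~E | ~~~~(~B | ~C)) | ~~(~B | ~(~B & C | C & B)) & ~A | E & ~E
= A & (~~~~(~B | ~C) & ~E | ~~~~(~B | ~C)) | ~~(~B | ~(~B & C | C & B)) & ~A   [complement / identity]
= A & ~~~~(~B | ~C) | ~~(~B | ~(~B & C | C & B)) & ~A   [absorption]
= A & ~~(~B | ~C) | ~~(~B | ~(~B & C | C & B)) & ~A   [double negation]
= A & ~~(~B | ~C) | ~~(~B | ~C) & ~A   [distribution]
= ~~(~B | ~C)   [distribution]
= ~B | ~C   [double negation]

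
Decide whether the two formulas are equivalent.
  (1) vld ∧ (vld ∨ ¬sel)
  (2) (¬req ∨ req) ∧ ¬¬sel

No

E1: vld ∧ (vld ∨ ¬sel)
    = vld   (absorption)
E2: (¬req ∨ req) ∧ ¬¬sel
    = ¬¬sel   (complement / identity)
    = sel   (double negation)
These differ: at req=0, sel=0, vld=1, E1 = 1 but E2 = 0.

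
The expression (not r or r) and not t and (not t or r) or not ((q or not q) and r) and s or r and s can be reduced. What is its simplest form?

not t or s

(not r or r) and not t and (not t or r) or not ((q or not q) and r) and s or r and s
= (not r or r) and not t or not ((q or not q) and r) and s or r and s   (absorption)
= (not r or r) and not t or not r and s or r and s   (complement / identity)
= (not r or r) and not t or s   (distribution)
= not t or s   (complement / identity)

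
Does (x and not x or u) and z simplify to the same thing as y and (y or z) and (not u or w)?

E1: (x and not x or u) and z
    = u and z   [complement / identity]
E2: y and (y or z) and (not u or w)
    = y and (not u or w)   [absorption]
These differ: at u=1, w=1, x=0, y=1, z=0, E1 = 0 but E2 = 1.

No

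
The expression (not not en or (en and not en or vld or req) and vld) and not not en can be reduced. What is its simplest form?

(not not en or (en and not en or vld or req) and vld) and not not en
= (not not en or (vld or req) and vld) and not not en   — complement / identity
= (not not en or vld) and not not en   — absorption
= not not en   — absorption
= en   — double negation

en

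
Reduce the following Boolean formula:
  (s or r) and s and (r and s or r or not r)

(s or r) and s and (r and s or r or not r)
= (s or r) and s and (r or not r)   [absorption]
= s and (r or not r)   [absorption]
= s   [complement / identity]

s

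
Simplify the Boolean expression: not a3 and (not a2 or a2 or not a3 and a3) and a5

not a3 and a5

not a3 and (not a2 or a2 or not a3 and a3) and a5
= not a3 and (not a2 or a2) and a5   [complement / identity]
= not a3 and a5   [complement / identity]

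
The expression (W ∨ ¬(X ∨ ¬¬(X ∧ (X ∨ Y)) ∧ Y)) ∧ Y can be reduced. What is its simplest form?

(W ∨ ¬X) ∧ Y

(W ∨ ¬(X ∨ ¬¬(X ∧ (X ∨ Y)) ∧ Y)) ∧ Y
= (W ∨ ¬(X ∨ X ∧ (X ∨ Y) ∧ Y)) ∧ Y   [double negation]
= (W ∨ ¬(X ∨ X ∧ Y)) ∧ Y   [absorption]
= (W ∨ ¬X) ∧ Y   [absorption]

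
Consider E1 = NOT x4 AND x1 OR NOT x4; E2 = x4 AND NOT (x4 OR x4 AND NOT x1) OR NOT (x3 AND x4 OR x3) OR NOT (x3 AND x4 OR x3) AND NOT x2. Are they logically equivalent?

E1: NOT x4 AND x1 OR NOT x4
    = NOT x4
E2: x4 AND NOT (x4 OR x4 AND NOT x1) OR NOT (x3 AND x4 OR x3) OR NOT (x3 AND x4 OR x3) AND NOT x2
    = x4 AND NOT (x4 OR x4 AND NOT x1) OR NOT (x3 AND x4 OR x3)
    = x4 AND NOT x4 OR NOT (x3 AND x4 OR x3)
    = NOT (x3 AND x4 OR x3)
    = NOT x3
These differ: at x1=1, x2=0, x3=1, x4=0, E1 = 1 but E2 = 0.

No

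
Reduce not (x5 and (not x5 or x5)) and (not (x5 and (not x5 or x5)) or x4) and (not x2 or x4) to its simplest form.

not (x5 and (not x5 or x5)) and (not (x5 and (not x5 or x5)) or x4) and (not x2 or x4)
= not (x5 and (not x5 or x5)) and (not x2 or x4)
= not x5 and (not x2 or x4)

not x5 and (not x2 or x4)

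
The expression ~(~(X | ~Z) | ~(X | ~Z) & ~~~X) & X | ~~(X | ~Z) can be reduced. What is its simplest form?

X | ~Z

~(~(X | ~Z) | ~(X | ~Z) & ~~~X) & X | ~~(X | ~Z)
= ~(~(X | ~Z) | ~(X | ~Z) & ~X) & X | ~~(X | ~Z)
= ~~(X | ~Z) & X | ~~(X | ~Z)
= ~~(X | ~Z)
= X | ~Z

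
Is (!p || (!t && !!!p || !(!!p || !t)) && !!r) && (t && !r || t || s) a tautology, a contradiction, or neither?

(!p || (!t && !!!p || !(!!p || !t)) && !!r) && (t && !r || t || s)
= (!p || (!t && !!!p || !p && t) && !!r) && (t && !r || t || s)   [De Morgan]
= (!p || (!t && !p || !p && t) && !!r) && (t && !r || t || s)   [double negation]
= (!p || !p && !!r) && (t && !r || t || s)   [distribution]
= (!p || !p && r) && (t && !r || t || s)   [double negation]
= (!p || !p && r) && (t || s)   [absorption]
= !p && (t || s)   [absorption]
This depends on p, s, t, so it is not a constant.

neither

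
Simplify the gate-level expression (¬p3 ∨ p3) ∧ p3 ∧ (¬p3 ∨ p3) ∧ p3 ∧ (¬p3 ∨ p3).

p3

(¬p3 ∨ p3) ∧ p3 ∧ (¬p3 ∨ p3) ∧ p3 ∧ (¬p3 ∨ p3)
= p3 ∧ (¬p3 ∨ p3) ∧ p3 ∧ (¬p3 ∨ p3)   (complement / identity)
= p3 ∧ (¬p3 ∨ p3)   (idempotence)
= p3   (complement / identity)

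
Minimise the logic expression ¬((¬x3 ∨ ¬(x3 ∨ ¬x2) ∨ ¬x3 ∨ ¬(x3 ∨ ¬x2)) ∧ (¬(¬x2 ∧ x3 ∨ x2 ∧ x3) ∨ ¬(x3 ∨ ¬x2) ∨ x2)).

x3

¬((¬x3 ∨ ¬(x3 ∨ ¬x2) ∨ ¬x3 ∨ ¬(x3 ∨ ¬x2)) ∧ (¬(¬x2 ∧ x3 ∨ x2 ∧ x3) ∨ ¬(x3 ∨ ¬x2) ∨ x2))
= ¬((¬x3 ∨ ¬(x3 ∨ ¬x2) ∨ ¬x3 ∨ ¬(x3 ∨ ¬x2)) ∧ (¬x3 ∨ ¬(x3 ∨ ¬x2) ∨ x2))
= ¬(¬x3 ∨ ¬(x3 ∨ ¬x2) ∨ (¬x3 ∨ ¬(x3 ∨ ¬x2)) ∧ x2)
= ¬(¬x3 ∨ ¬(x3 ∨ ¬x2))
= x3 ∧ (x3 ∨ ¬x2)
= x3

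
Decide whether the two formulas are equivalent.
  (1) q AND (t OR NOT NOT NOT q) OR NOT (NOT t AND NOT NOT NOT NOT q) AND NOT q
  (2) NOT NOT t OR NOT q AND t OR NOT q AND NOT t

Yes

E1: q AND (t OR NOT NOT NOT q) OR NOT (NOT t AND NOT NOT NOT NOT q) AND NOT q
    = q AND (t OR NOT NOT NOT q) OR (t OR NOT NOT NOT q) AND NOT q   [De Morgan]
    = t OR NOT NOT NOT q   [distribution]
    = t OR NOT q   [double negation]
E2: NOT NOT t OR NOT q AND t OR NOT q AND NOT t
    = t OR NOT q AND t OR NOT q AND NOT t   [double negation]
    = t OR NOT q   [distribution]
Both reduce to t OR NOT q, so they are equivalent.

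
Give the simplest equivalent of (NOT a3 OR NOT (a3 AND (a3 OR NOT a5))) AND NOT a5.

NOT a3 AND NOT a5

(NOT a3 OR NOT (a3 AND (a3 OR NOT a5))) AND NOT a5
= (NOT a3 OR NOT a3) AND NOT a5   [absorption]
= NOT a3 AND NOT a5   [idempotence]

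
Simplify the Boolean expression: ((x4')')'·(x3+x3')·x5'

x4'·x5'

((x4')')'·(x3+x3')·x5'
= ((x4')')'·x5'   [complement / identity]
= x4'·x5'   [double negation]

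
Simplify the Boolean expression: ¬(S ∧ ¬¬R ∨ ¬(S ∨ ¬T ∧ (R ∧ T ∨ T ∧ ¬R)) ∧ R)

¬(S ∧ ¬¬R ∨ ¬(S ∨ ¬T ∧ (R ∧ T ∨ T ∧ ¬R)) ∧ R)
= ¬(S ∧ ¬¬R ∨ ¬(S ∨ ¬T ∧ T) ∧ R)   — distribution
= ¬(S ∧ ¬¬R ∨ ¬S ∧ R)   — complement / identity
= ¬(S ∧ R ∨ ¬S ∧ R)   — double negation
= ¬R   — distribution

¬R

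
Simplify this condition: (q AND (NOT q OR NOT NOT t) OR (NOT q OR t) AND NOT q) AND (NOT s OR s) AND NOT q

NOT q

(q AND (NOT q OR NOT NOT t) OR (NOT q OR t) AND NOT q) AND (NOT s OR s) AND NOT q
= (q AND (NOT q OR NOT NOT t) OR (NOT q OR t) AND NOT q) AND NOT q   (complement / identity)
= (q AND (NOT q OR t) OR (NOT q OR t) AND NOT q) AND NOT q   (double negation)
= (NOT q OR t) AND NOT q   (distribution)
= NOT q   (absorption)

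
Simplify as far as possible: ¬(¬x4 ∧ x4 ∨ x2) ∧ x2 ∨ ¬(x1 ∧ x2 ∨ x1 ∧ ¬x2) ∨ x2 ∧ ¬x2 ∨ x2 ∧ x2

¬(¬x4 ∧ x4 ∨ x2) ∧ x2 ∨ ¬(x1 ∧ x2 ∨ x1 ∧ ¬x2) ∨ x2 ∧ ¬x2 ∨ x2 ∧ x2
= ¬(¬x4 ∧ x4 ∨ x2) ∧ x2 ∨ ¬x1 ∨ x2 ∧ ¬x2 ∨ x2 ∧ x2
= ¬(¬x4 ∧ x4 ∨ x2) ∧ x2 ∨ ¬x1 ∨ x2
= ¬x2 ∧ x2 ∨ ¬x1 ∨ x2
= ¬x1 ∨ x2

¬x1 ∨ x2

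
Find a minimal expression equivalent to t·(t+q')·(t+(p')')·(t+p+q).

t·(t+q')·(t+(p')')·(t+p+q)
= t·(t+q')·(t+p)·(t+p+q)   (double negation)
= t·(t+q')·(t+p)   (absorption)
= t·(t+p)   (absorption)
= t   (absorption)

t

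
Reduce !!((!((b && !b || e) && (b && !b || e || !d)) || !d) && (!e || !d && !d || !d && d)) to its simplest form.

!e || !d

!!((!((b && !b || e) && (b && !b || e || !d)) || !d) && (!e || !d && !d || !d && d))
= !!((!((b && !b || e) && (b && !b || e || !d)) || !d) && (!e || !d))   [distribution]
= !!((!(b && !b || e) || !d) && (!e || !d))   [absorption]
= !!((!e || !d) && (!e || !d))   [complement / identity]
= (!e || !d) && (!e || !d)   [double negation]
= !e || !d   [idempotence]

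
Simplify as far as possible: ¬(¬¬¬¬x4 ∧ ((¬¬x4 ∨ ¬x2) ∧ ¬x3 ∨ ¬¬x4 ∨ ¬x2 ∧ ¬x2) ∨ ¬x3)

¬x4 ∧ x3

¬(¬¬¬¬x4 ∧ ((¬¬x4 ∨ ¬x2) ∧ ¬x3 ∨ ¬¬x4 ∨ ¬x2 ∧ ¬x2) ∨ ¬x3)
= ¬(¬¬¬¬x4 ∧ ((¬¬x4 ∨ ¬x2) ∧ ¬x3 ∨ ¬¬x4 ∨ ¬x2) ∨ ¬x3)
= ¬(¬¬x4 ∧ ((¬¬x4 ∨ ¬x2) ∧ ¬x3 ∨ ¬¬x4 ∨ ¬x2) ∨ ¬x3)
= ¬(¬¬x4 ∧ (¬¬x4 ∨ ¬x2) ∨ ¬x3)
= ¬(¬¬x4 ∨ ¬x3)
= ¬x4 ∧ x3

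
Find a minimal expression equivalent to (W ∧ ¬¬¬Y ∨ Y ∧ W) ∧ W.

W

(W ∧ ¬¬¬Y ∨ Y ∧ W) ∧ W
= (W ∧ ¬Y ∨ Y ∧ W) ∧ W
= W ∧ W
= W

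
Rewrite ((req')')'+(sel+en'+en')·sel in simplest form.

((req')')'+(sel+en'+en')·sel
= ((req')')'+(sel+en')·sel   — idempotence
= ((req')')'+sel   — absorption
= req'+sel   — double negation

req'+sel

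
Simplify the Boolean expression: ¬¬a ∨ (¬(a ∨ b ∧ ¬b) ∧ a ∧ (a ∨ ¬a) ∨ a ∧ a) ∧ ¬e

a

¬¬a ∨ (¬(a ∨ b ∧ ¬b) ∧ a ∧ (a ∨ ¬a) ∨ a ∧ a) ∧ ¬e
= ¬¬a ∨ (¬(a ∨ b ∧ ¬b) ∧ a ∨ a ∧ a) ∧ ¬e
= ¬¬a ∨ (¬a ∧ a ∨ a ∧ a) ∧ ¬e
= ¬¬a ∨ a ∧ ¬e
= a ∨ a ∧ ¬e
= a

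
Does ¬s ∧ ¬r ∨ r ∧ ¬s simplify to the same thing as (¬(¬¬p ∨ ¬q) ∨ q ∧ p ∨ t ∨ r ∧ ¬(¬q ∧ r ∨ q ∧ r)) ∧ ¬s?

E1: ¬s ∧ ¬r ∨ r ∧ ¬s
    = ¬s   — distribution
E2: (¬(¬¬p ∨ ¬q) ∨ q ∧ p ∨ t ∨ r ∧ ¬(¬q ∧ r ∨ q ∧ r)) ∧ ¬s
    = (¬(¬¬p ∨ ¬q) ∨ q ∧ p ∨ t ∨ r ∧ ¬r) ∧ ¬s   — distribution
    = (¬(¬¬p ∨ ¬q) ∨ q ∧ p ∨ t) ∧ ¬s   — complement / identity
    = (¬p ∧ q ∨ q ∧ p ∨ t) ∧ ¬s   — De Morgan
    = (q ∨ t) ∧ ¬s   — distribution
These differ: at p=0, q=0, r=0, s=0, t=0, E1 = 1 but E2 = 0.

No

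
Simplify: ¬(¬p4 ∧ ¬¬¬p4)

p4

¬(¬p4 ∧ ¬¬¬p4)
= ¬(¬p4 ∧ ¬p4)
= ¬¬p4
= p4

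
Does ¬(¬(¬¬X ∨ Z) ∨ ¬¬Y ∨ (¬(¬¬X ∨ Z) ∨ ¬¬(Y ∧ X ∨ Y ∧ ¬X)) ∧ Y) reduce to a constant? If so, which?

¬(¬(¬¬X ∨ Z) ∨ ¬¬Y ∨ (¬(¬¬X ∨ Z) ∨ ¬¬(Y ∧ X ∨ Y ∧ ¬X)) ∧ Y)
= ¬(¬(¬¬X ∨ Z) ∨ ¬¬Y ∨ (¬(¬¬X ∨ Z) ∨ ¬¬Y) ∧ Y)
= ¬(¬(¬¬X ∨ Z) ∨ ¬¬Y)
= (¬¬X ∨ Z) ∧ ¬Y
= (X ∨ Z) ∧ ¬Y
This depends on X, Y, Z, so it is not a constant.

no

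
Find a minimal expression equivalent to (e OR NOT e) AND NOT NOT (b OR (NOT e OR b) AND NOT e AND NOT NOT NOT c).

b OR NOT e AND NOT c

(e OR NOT e) AND NOT NOT (b OR (NOT e OR b) AND NOT e AND NOT NOT NOT c)
= (e OR NOT e) AND NOT NOT (b OR NOT e AND NOT NOT NOT c)
= (e OR NOT e) AND (b OR NOT e AND NOT NOT NOT c)
= b OR NOT e AND NOT NOT NOT c
= b OR NOT e AND NOT c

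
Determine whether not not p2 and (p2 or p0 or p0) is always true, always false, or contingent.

not not p2 and (p2 or p0 or p0)
= not not p2 and (p2 or p0)   [idempotence]
= p2 and (p2 or p0)   [double negation]
= p2   [absorption]
This depends on p2, so it is not a constant.

contingent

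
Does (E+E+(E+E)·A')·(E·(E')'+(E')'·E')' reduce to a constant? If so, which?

(E+E+(E+E)·A')·(E·(E')'+(E')'·E')'
= (E+E+(E+E)·A')·((E')')'   [distribution]
= (E+E)·((E')')'   [absorption]
= (E+E)·E'   [double negation]
= E·E'   [idempotence]
= 0   [complement]

yes, False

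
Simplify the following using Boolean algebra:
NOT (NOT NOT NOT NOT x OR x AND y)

NOT (NOT NOT NOT NOT x OR x AND y)
= NOT (NOT NOT x OR x AND y)   — double negation
= NOT (x OR x AND y)   — double negation
= NOT x   — absorption

NOT x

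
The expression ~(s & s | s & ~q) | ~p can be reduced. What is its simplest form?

~s | ~p

~(s & s | s & ~q) | ~p
= ~((s | ~q) & s) | ~p   (distribution)
= ~s | ~p   (absorption)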